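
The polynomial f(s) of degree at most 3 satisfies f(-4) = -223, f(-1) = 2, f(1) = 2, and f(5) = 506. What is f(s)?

f(s) = 4s^3 + s^2 - 4s + 1

Using the Lagrange interpolation formula with nodes -4, -1, 1, 5:
  L_0(s) = (s + 1)(s - 1)(s - 5) / -135
  L_1(s) = (s + 4)(s - 1)(s - 5) / 36
  L_2(s) = (s + 4)(s + 1)(s - 5) / -40
  L_3(s) = (s + 4)(s + 1)(s - 1) / 216
Then f(s) = -223·L_0(s) + 2·L_1(s) + 2·L_2(s) + 506·L_3(s).
Expanding and collecting terms gives f(s) = 4s^3 + s^2 - 4s + 1.
Check: f(1) = 2. ✓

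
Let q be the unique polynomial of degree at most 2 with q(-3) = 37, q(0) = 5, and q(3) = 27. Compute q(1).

Using the Lagrange interpolation formula with nodes -3, 0, 3:
  L_0(u) = u(u - 3) / 18
  L_1(u) = (u + 3)(u - 3) / -9
  L_2(u) = (u + 3)u / 18
Then q(u) = 37·L_0(u) + 5·L_1(u) + 27·L_2(u).
Expanding and collecting terms gives q(u) = 3u² - (5/3)u + 5.
Evaluating at u = 1: q(1) = 19/3.

19/3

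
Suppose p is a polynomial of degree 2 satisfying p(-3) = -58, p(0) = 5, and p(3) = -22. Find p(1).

6

Forward differences of the values at t = -3, 0, 3:
  p  : -58  5  -22
  Δ  : 63  -27
  Δ^2: -90
The second differences are constant, confirming degree 2.
Interpolating (Newton forward form) and evaluating at t = 1 gives p(1) = 6.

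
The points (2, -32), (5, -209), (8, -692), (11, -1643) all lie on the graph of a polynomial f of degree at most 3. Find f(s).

f(s) = -s^3 - 2s^2 - 6s - 4

Using the Lagrange interpolation formula with nodes 2, 5, 8, 11:
  L_0(s) = (s - 5)(s - 8)(s - 11) / -162
  L_1(s) = (s - 2)(s - 8)(s - 11) / 54
  L_2(s) = (s - 2)(s - 5)(s - 11) / -54
  L_3(s) = (s - 2)(s - 5)(s - 8) / 162
Then f(s) = -32·L_0(s) - 209·L_1(s) - 692·L_2(s) - 1643·L_3(s).
Expanding and collecting terms gives f(s) = -s³ - 2s² - 6s - 4.
Check: f(5) = -209. ✓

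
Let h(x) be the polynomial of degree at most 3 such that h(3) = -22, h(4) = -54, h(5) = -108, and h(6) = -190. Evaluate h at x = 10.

-918

Write h(x) = ax^3 + bx^2 + cx + d. Substituting each data point gives a linear system:
  27a + 9b + 3c + d = -22
  64a + 16b + 4c + d = -54
  125a + 25b + 5c + d = -108
  216a + 36b + 6c + d = -190
Solving the system yields a = -1, b = 1, c = -2, d = 2.
So h(x) = -x^3 + x^2 - 2x + 2.
Then h(10) = -918.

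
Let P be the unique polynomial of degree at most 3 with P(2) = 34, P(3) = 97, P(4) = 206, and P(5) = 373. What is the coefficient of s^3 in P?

Write P(s) = as^3 + bs^2 + cs + d. Substituting each data point gives a linear system:
  8a + 4b + 2c + d = 34
  27a + 9b + 3c + d = 97
  64a + 16b + 4c + d = 206
  125a + 25b + 5c + d = 373
Solving the system yields a = 2, b = 5, c = 0, d = -2.
So P(s) = 2s^3 + 5s^2 - 2.
The leading coefficient is 2.

2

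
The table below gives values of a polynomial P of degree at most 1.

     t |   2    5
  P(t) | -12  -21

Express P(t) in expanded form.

Write P(t) = at + b. Substituting each data point gives a linear system:
  2a + b = -12
  5a + b = -21
Solving the system yields a = -3, b = -6.
So P(t) = -3t - 6.
Check: P(2) = -12. ✓

P(t) = -3t - 6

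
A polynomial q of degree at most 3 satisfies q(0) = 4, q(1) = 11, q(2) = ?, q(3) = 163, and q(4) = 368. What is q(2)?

On equispaced nodes a degree-3 polynomial has vanishing fourth forward difference, so
  q(0) - 4·q(1) + 6·q(2) - 4·q(3) + q(4) = 0.
Substituting the known values and solving for q(2):
  6·q(2) = 324
  q(2) = 54.

54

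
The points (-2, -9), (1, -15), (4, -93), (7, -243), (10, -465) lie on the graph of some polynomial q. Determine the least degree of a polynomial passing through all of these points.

2

Forward differences of the values at s = -2, 1, 4, 7, 10:
  q  : -9  -15  -93  -243  -465
  Δ  : -6  -78  -150  -222
  Δ^2: -72  -72  -72
  Δ^3: 0  0
  Δ^4: 0
The second differences are constant (-72) and nonzero, while all higher differences vanish, so the minimal degree is 2.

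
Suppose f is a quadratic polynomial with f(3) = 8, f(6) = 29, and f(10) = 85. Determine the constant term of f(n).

5

Write f(n) = an^2 + bn + c. Substituting each data point gives a linear system:
  9a + 3b + c = 8
  36a + 6b + c = 29
  100a + 10b + c = 85
Solving the system yields a = 1, b = -2, c = 5.
So f(n) = n^2 - 2n + 5.
The constant term is 5.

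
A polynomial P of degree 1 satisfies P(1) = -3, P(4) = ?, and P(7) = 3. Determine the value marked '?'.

0

The 2 known points determine the degree-1 polynomial uniquely.
Write P(u) = au + b. Substituting each data point gives a linear system:
  a + b = -3
  7a + b = 3
Solving the system yields a = 1, b = -4.
So P(u) = u - 4.
Then P(4) = 0.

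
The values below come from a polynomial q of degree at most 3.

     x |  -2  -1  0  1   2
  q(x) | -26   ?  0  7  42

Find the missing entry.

The 4 known points determine the degree-3 polynomial uniquely.
Write q(x) = ax^3 + bx^2 + cx + d. Substituting each data point gives a linear system:
  -8a + 4b - 2c + d = -26
  d = 0
  a + b + c + d = 7
  8a + 4b + 2c + d = 42
Solving the system yields a = 4, b = 2, c = 1, d = 0.
So q(x) = 4x³ + 2x² + x.
Then q(-1) = -3.

-3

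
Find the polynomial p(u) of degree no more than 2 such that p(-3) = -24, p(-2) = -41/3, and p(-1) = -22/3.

p(u) = -2u^2 + (1/3)u - 5

Using the Lagrange interpolation formula with nodes -3, -2, -1:
  L_0(u) = (u + 2)(u + 1) / 2
  L_1(u) = (u + 3)(u + 1) / -1
  L_2(u) = (u + 3)(u + 2) / 2
Then p(u) = -24·L_0(u) - 41/3·L_1(u) - 22/3·L_2(u).
Expanding and collecting terms gives p(u) = -2u² + (1/3)u - 5.
Check: p(-3) = -24. ✓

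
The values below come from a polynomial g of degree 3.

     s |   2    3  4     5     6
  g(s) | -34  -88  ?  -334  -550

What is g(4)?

The 4 known points determine the degree-3 polynomial uniquely.
Write g(s) = as^3 + bs^2 + cs + d. Substituting each data point gives a linear system:
  8a + 4b + 2c + d = -34
  27a + 9b + 3c + d = -88
  125a + 25b + 5c + d = -334
  216a + 36b + 6c + d = -550
Solving the system yields a = -2, b = -3, c = -1, d = -4.
So g(s) = -2s³ - 3s² - s - 4.
Then g(4) = -184.

-184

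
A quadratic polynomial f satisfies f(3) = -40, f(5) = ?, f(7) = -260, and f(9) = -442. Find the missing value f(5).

On equispaced nodes a degree-2 polynomial has vanishing third forward difference, so
  - f(3) + 3·f(5) - 3·f(7) + f(9) = 0.
Substituting the known values and solving for f(5):
  3·f(5) = -378
  f(5) = -126.

-126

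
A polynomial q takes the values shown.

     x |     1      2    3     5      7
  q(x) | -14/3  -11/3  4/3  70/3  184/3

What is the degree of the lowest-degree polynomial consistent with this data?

2

Divided differences on the nodes 1, 2, 3, 5, 7:
  order 0: -14/3  -11/3  4/3  70/3  184/3
  order 1: 1  5  11  19
  order 2: 2  2  2
  order 3: 0  0
  order 4: 0
The order-2 divided differences are all 2 (nonzero) and every higher order vanishes, so the data lies on a polynomial of degree exactly 2.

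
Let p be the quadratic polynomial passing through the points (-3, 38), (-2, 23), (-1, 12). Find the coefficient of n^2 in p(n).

Write p(n) = an^2 + bn + c. Substituting each data point gives a linear system:
  9a - 3b + c = 38
  4a - 2b + c = 23
  a - b + c = 12
Solving the system yields a = 2, b = -5, c = 5.
So p(n) = 2n^2 - 5n + 5.
The leading coefficient is 2.

2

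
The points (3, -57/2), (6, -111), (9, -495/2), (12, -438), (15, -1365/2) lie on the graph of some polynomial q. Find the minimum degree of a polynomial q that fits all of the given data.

2

Forward differences of the values at x = 3, 6, 9, 12, 15:
  q  : -57/2  -111  -495/2  -438  -1365/2
  Δ  : -165/2  -273/2  -381/2  -489/2
  Δ^2: -54  -54  -54
  Δ^3: 0  0
  Δ^4: 0
The second differences are constant (-54) and nonzero, while all higher differences vanish, so the minimal degree is 2.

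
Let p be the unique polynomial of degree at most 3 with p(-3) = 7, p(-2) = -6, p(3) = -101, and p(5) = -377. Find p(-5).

123

Using the Lagrange interpolation formula with nodes -3, -2, 3, 5:
  L_0(x) = (x + 2)(x - 3)(x - 5) / -48
  L_1(x) = (x + 3)(x - 3)(x - 5) / 35
  L_2(x) = (x + 3)(x + 2)(x - 5) / -60
  L_3(x) = (x + 3)(x + 2)(x - 3) / 112
Then p(x) = 7·L_0(x) - 6·L_1(x) - 101·L_2(x) - 377·L_3(x).
Expanding and collecting terms gives p(x) = -2x³ - 5x² - 2.
Evaluating at x = -5: p(-5) = 123.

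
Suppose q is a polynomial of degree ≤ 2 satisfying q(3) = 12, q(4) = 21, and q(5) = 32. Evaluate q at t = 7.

Forward differences of the values at t = 3, 4, 5:
  q  : 12  21  32
  Δ  : 9  11
  Δ^2: 2
The second differences are constant, confirming degree 2.
Interpolating (Newton forward form) and evaluating at t = 7 gives q(7) = 60.

60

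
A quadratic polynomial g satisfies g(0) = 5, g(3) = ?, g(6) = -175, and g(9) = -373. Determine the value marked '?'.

On equispaced nodes a degree-2 polynomial has vanishing third forward difference, so
  - g(0) + 3·g(3) - 3·g(6) + g(9) = 0.
Substituting the known values and solving for g(3):
  3·g(3) = -147
  g(3) = -49.

-49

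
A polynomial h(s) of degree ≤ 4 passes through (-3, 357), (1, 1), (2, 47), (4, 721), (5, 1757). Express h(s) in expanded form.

Write h(s) = as^4 + bs^3 + cs^2 + ds + e. Substituting each data point gives a linear system:
  81a - 27b + 9c - 3d + e = 357
  a + b + c + d + e = 1
  16a + 8b + 4c + 2d + e = 47
  256a + 64b + 16c + 4d + e = 721
  625a + 125b + 25c + 5d + e = 1757
Solving the system yields a = 3, b = -2, c = 6, d = -3, e = -3.
So h(s) = 3s^4 - 2s^3 + 6s^2 - 3s - 3.
Check: h(4) = 721. ✓

h(s) = 3s^4 - 2s^3 + 6s^2 - 3s - 3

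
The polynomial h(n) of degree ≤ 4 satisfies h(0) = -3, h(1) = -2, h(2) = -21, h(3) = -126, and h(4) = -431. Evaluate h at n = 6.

Forward differences of the values at n = 0, 1, 2, 3, 4:
  h  : -3  -2  -21  -126  -431
  Δ  : 1  -19  -105  -305
  Δ^2: -20  -86  -200
  Δ^3: -66  -114
  Δ^4: -48
The fourth differences are constant, confirming degree 4.
Interpolating (Newton forward form) and evaluating at n = 6 gives h(6) = -2337.

-2337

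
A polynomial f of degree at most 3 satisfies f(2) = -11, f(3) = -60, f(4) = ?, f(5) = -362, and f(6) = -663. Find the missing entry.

-169

On equispaced nodes a degree-3 polynomial has vanishing fourth forward difference, so
  f(2) - 4·f(3) + 6·f(4) - 4·f(5) + f(6) = 0.
Substituting the known values and solving for f(4):
  6·f(4) = -1014
  f(4) = -169.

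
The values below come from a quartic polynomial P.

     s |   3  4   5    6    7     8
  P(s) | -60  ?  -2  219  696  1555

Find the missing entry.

-69

The 5 known points determine the degree-4 polynomial uniquely.
Write P(s) = as^4 + bs^3 + cs^2 + ds + e. Substituting each data point gives a linear system:
  81a + 27b + 9c + 3d + e = -60
  625a + 125b + 25c + 5d + e = -2
  1296a + 216b + 36c + 6d + e = 219
  2401a + 343b + 49c + 7d + e = 696
  4096a + 512b + 64c + 8d + e = 1555
Solving the system yields a = 1, b = -5, c = 1, d = -6, e = 3.
So P(s) = s⁴ - 5s³ + s² - 6s + 3.
Then P(4) = -69.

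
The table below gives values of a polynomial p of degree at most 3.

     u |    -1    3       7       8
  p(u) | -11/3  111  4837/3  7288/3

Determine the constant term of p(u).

0

Write p(u) = au^3 + bu^2 + cu + d. Substituting each data point gives a linear system:
  -a + b - c + d = -11/3
  27a + 9b + 3c + d = 111
  343a + 49b + 7c + d = 4837/3
  512a + 64b + 8c + d = 7288/3
Solving the system yields a = 5, b = -5/3, c = -3, d = 0.
So p(u) = 5u^3 - (5/3)u^2 - 3u.
The constant term is 0.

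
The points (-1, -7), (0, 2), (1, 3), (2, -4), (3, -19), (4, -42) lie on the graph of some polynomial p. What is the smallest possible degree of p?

2

Forward differences of the values at u = -1, 0, 1, 2, 3, 4:
  p  : -7  2  3  -4  -19  -42
  Δ  : 9  1  -7  -15  -23
  Δ^2: -8  -8  -8  -8
  Δ^3: 0  0  0
  Δ^4: 0  0
  Δ^5: 0
The second differences are constant (-8) and nonzero, while all higher differences vanish, so the minimal degree is 2.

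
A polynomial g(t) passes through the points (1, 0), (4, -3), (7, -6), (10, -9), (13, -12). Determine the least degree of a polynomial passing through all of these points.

1

Forward differences of the values at t = 1, 4, 7, 10, 13:
  g  : 0  -3  -6  -9  -12
  Δ  : -3  -3  -3  -3
  Δ^2: 0  0  0
  Δ^3: 0  0
  Δ^4: 0
The first differences are constant (-3) and nonzero, while all higher differences vanish, so the minimal degree is 1.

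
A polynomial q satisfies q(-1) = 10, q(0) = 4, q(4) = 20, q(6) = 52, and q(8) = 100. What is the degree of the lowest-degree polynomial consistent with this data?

Divided differences on the nodes -1, 0, 4, 6, 8:
  order 0: 10  4  20  52  100
  order 1: -6  4  16  24
  order 2: 2  2  2
  order 3: 0  0
  order 4: 0
The order-2 divided differences are all 2 (nonzero) and every higher order vanishes, so the data lies on a polynomial of degree exactly 2.

2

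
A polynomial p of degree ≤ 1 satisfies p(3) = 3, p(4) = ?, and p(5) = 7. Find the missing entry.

5

The 2 known points determine the degree-1 polynomial uniquely.
Write p(x) = ax + b. Substituting each data point gives a linear system:
  3a + b = 3
  5a + b = 7
Solving the system yields a = 2, b = -3.
So p(x) = 2x - 3.
Then p(4) = 5.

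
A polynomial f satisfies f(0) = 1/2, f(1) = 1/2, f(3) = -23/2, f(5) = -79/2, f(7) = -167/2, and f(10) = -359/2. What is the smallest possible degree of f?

2

Divided differences on the nodes 0, 1, 3, 5, 7, 10:
  order 0: 1/2  1/2  -23/2  -79/2  -167/2  -359/2
  order 1: 0  -6  -14  -22  -32
  order 2: -2  -2  -2  -2
  order 3: 0  0  0
  order 4: 0  0
  order 5: 0
The order-2 divided differences are all -2 (nonzero) and every higher order vanishes, so the data lies on a polynomial of degree exactly 2.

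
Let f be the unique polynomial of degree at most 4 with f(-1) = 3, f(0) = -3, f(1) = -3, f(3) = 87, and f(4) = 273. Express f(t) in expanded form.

f(t) = t^4 + 2t^2 - 3t - 3

Write f(t) = at^4 + bt^3 + ct^2 + dt + e. Substituting each data point gives a linear system:
  a - b + c - d + e = 3
  e = -3
  a + b + c + d + e = -3
  81a + 27b + 9c + 3d + e = 87
  256a + 64b + 16c + 4d + e = 273
Solving the system yields a = 1, b = 0, c = 2, d = -3, e = -3.
So f(t) = t⁴ + 2t² - 3t - 3.
Check: f(0) = -3. ✓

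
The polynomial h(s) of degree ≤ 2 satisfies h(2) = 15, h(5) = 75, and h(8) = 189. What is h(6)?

107

Write h(s) = as^2 + bs + c. Substituting each data point gives a linear system:
  4a + 2b + c = 15
  25a + 5b + c = 75
  64a + 8b + c = 189
Solving the system yields a = 3, b = -1, c = 5.
So h(s) = 3s² - s + 5.
Then h(6) = 107.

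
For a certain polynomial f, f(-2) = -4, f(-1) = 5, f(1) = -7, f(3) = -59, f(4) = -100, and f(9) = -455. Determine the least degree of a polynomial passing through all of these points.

Divided differences on the nodes -2, -1, 1, 3, 4, 9:
  order 0: -4  5  -7  -59  -100  -455
  order 1: 9  -6  -26  -41  -71
  order 2: -5  -5  -5  -5
  order 3: 0  0  0
  order 4: 0  0
  order 5: 0
The order-2 divided differences are all -5 (nonzero) and every higher order vanishes, so the data lies on a polynomial of degree exactly 2.

2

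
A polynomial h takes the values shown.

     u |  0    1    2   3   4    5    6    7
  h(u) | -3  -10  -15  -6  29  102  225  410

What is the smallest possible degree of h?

Forward differences of the values at u = 0, 1, 2, 3, 4, 5, 6, 7:
  h  : -3  -10  -15  -6  29  102  225  410
  Δ  : -7  -5  9  35  73  123  185
  Δ^2: 2  14  26  38  50  62
  Δ^3: 12  12  12  12  12
  Δ^4: 0  0  0  0
  Δ^5: 0  0  0
  Δ^6: 0  0
  Δ^7: 0
The third differences are constant (12) and nonzero, while all higher differences vanish, so the minimal degree is 3.

3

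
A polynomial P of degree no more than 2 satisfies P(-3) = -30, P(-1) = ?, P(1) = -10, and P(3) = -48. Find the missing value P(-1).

-4

On equispaced nodes a degree-2 polynomial has vanishing third forward difference, so
  - P(-3) + 3·P(-1) - 3·P(1) + P(3) = 0.
Substituting the known values and solving for P(-1):
  3·P(-1) = -12
  P(-1) = -4.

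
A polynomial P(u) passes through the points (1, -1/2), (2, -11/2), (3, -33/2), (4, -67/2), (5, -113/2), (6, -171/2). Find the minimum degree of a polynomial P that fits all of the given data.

2

Forward differences of the values at u = 1, 2, 3, 4, 5, 6:
  P  : -1/2  -11/2  -33/2  -67/2  -113/2  -171/2
  Δ  : -5  -11  -17  -23  -29
  Δ^2: -6  -6  -6  -6
  Δ^3: 0  0  0
  Δ^4: 0  0
  Δ^5: 0
The second differences are constant (-6) and nonzero, while all higher differences vanish, so the minimal degree is 2.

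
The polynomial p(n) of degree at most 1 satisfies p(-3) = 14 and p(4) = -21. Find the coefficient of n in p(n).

-5

Write p(n) = an + b. Substituting each data point gives a linear system:
  -3a + b = 14
  4a + b = -21
Solving the system yields a = -5, b = -1.
So p(n) = -5n - 1.
The leading coefficient is -5.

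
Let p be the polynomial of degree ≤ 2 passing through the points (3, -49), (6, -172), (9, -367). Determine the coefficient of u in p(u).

Write p(u) = au^2 + bu + c. Substituting each data point gives a linear system:
  9a + 3b + c = -49
  36a + 6b + c = -172
  81a + 9b + c = -367
Solving the system yields a = -4, b = -5, c = 2.
So p(u) = -4u^2 - 5u + 2.
The coefficient of u is -5.

-5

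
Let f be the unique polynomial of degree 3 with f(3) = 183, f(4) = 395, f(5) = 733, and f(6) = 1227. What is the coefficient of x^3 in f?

Write f(x) = ax^3 + bx^2 + cx + d. Substituting each data point gives a linear system:
  27a + 9b + 3c + d = 183
  64a + 16b + 4c + d = 395
  125a + 25b + 5c + d = 733
  216a + 36b + 6c + d = 1227
Solving the system yields a = 5, b = 3, c = 6, d = 3.
So f(x) = 5x^3 + 3x^2 + 6x + 3.
The leading coefficient is 5.

5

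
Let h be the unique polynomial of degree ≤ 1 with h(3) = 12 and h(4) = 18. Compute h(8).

Using the Lagrange interpolation formula with nodes 3, 4:
  L_0(t) = (t - 4) / -1
  L_1(t) = (t - 3) / 1
Then h(t) = 12·L_0(t) + 18·L_1(t).
Expanding and collecting terms gives h(t) = 6t - 6.
Evaluating at t = 8: h(8) = 42.

42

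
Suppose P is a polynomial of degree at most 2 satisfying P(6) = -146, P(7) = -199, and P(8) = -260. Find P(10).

-406

Using the Lagrange interpolation formula with nodes 6, 7, 8:
  L_0(x) = (x - 7)(x - 8) / 2
  L_1(x) = (x - 6)(x - 8) / -1
  L_2(x) = (x - 6)(x - 7) / 2
Then P(x) = -146·L_0(x) - 199·L_1(x) - 260·L_2(x).
Expanding and collecting terms gives P(x) = -4x² - x + 4.
Evaluating at x = 10: P(10) = -406.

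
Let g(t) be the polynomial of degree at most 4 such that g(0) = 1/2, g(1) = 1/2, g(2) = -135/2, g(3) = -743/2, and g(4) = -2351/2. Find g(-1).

9/2

Forward differences of the values at t = 0, 1, 2, 3, 4:
  g  : 1/2  1/2  -135/2  -743/2  -2351/2
  Δ  : 0  -68  -304  -804
  Δ^2: -68  -236  -500
  Δ^3: -168  -264
  Δ^4: -96
The fourth differences are constant, confirming degree 4.
Interpolating (Newton forward form) and evaluating at t = -1 gives g(-1) = 9/2.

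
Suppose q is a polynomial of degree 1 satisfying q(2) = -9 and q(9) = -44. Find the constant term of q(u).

1

Write q(u) = au + b. Substituting each data point gives a linear system:
  2a + b = -9
  9a + b = -44
Solving the system yields a = -5, b = 1.
So q(u) = -5u + 1.
The constant term is 1.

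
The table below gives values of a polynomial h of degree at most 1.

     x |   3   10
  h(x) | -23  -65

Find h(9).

Using the Lagrange interpolation formula with nodes 3, 10:
  L_0(x) = (x - 10) / -7
  L_1(x) = (x - 3) / 7
Then h(x) = -23·L_0(x) - 65·L_1(x).
Expanding and collecting terms gives h(x) = -6x - 5.
Evaluating at x = 9: h(9) = -59.

-59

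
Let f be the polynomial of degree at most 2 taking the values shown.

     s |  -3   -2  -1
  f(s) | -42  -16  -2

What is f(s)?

f(s) = -6s^2 - 4s

Write f(s) = as^2 + bs + c. Substituting each data point gives a linear system:
  9a - 3b + c = -42
  4a - 2b + c = -16
  a - b + c = -2
Solving the system yields a = -6, b = -4, c = 0.
So f(s) = -6s² - 4s.
Check: f(-3) = -42. ✓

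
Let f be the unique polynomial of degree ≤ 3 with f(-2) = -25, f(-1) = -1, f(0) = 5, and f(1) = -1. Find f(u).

Write f(u) = au^3 + bu^2 + cu + d. Substituting each data point gives a linear system:
  -8a + 4b - 2c + d = -25
  -a + b - c + d = -1
  d = 5
  a + b + c + d = -1
Solving the system yields a = 1, b = -6, c = -1, d = 5.
So f(u) = u^3 - 6u^2 - u + 5.
Check: f(0) = 5. ✓

f(u) = u^3 - 6u^2 - u + 5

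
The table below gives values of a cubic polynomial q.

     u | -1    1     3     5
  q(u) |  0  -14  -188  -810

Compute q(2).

-63

Write q(u) = au^3 + bu^2 + cu + d. Substituting each data point gives a linear system:
  -a + b - c + d = 0
  a + b + c + d = -14
  27a + 9b + 3c + d = -188
  125a + 25b + 5c + d = -810
Solving the system yields a = -6, b = -2, c = -1, d = -5.
So q(u) = -6u^3 - 2u^2 - u - 5.
Then q(2) = -63.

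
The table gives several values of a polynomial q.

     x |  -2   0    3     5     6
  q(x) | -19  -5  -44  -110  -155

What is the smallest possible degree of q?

Divided differences on the nodes -2, 0, 3, 5, 6:
  order 0: -19  -5  -44  -110  -155
  order 1: 7  -13  -33  -45
  order 2: -4  -4  -4
  order 3: 0  0
  order 4: 0
The order-2 divided differences are all -4 (nonzero) and every higher order vanishes, so the data lies on a polynomial of degree exactly 2.

2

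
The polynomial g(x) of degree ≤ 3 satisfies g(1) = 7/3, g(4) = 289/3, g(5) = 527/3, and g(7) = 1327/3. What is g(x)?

g(x) = x^3 + 2x^2 + (1/3)x - 1

Write g(x) = ax^3 + bx^2 + cx + d. Substituting each data point gives a linear system:
  a + b + c + d = 7/3
  64a + 16b + 4c + d = 289/3
  125a + 25b + 5c + d = 527/3
  343a + 49b + 7c + d = 1327/3
Solving the system yields a = 1, b = 2, c = 1/3, d = -1.
So g(x) = x³ + 2x² + (1/3)x - 1.
Check: g(1) = 7/3. ✓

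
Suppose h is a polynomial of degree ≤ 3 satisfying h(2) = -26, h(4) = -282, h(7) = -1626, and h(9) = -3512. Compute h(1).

Write h(t) = at^3 + bt^2 + ct + d. Substituting each data point gives a linear system:
  8a + 4b + 2c + d = -26
  64a + 16b + 4c + d = -282
  343a + 49b + 7c + d = -1626
  729a + 81b + 9c + d = -3512
Solving the system yields a = -5, b = 1, c = 6, d = -2.
So h(t) = -5t³ + t² + 6t - 2.
Then h(1) = 0.

0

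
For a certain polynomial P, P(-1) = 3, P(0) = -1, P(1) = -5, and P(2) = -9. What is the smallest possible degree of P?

Forward differences of the values at t = -1, 0, 1, 2:
  P  : 3  -1  -5  -9
  Δ  : -4  -4  -4
  Δ^2: 0  0
  Δ^3: 0
The first differences are constant (-4) and nonzero, while all higher differences vanish, so the minimal degree is 1.

1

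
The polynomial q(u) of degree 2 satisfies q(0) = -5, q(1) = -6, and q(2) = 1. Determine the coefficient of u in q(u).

Write q(u) = au^2 + bu + c. Substituting each data point gives a linear system:
  c = -5
  a + b + c = -6
  4a + 2b + c = 1
Solving the system yields a = 4, b = -5, c = -5.
So q(u) = 4u^2 - 5u - 5.
The coefficient of u is -5.

-5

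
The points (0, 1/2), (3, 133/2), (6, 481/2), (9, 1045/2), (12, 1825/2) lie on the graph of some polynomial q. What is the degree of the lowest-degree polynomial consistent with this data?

2

Forward differences of the values at s = 0, 3, 6, 9, 12:
  q  : 1/2  133/2  481/2  1045/2  1825/2
  Δ  : 66  174  282  390
  Δ^2: 108  108  108
  Δ^3: 0  0
  Δ^4: 0
The second differences are constant (108) and nonzero, while all higher differences vanish, so the minimal degree is 2.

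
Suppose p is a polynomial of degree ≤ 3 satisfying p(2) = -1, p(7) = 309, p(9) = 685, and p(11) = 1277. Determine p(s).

Write p(s) = as^3 + bs^2 + cs + d. Substituting each data point gives a linear system:
  8a + 4b + 2c + d = -1
  343a + 49b + 7c + d = 309
  729a + 81b + 9c + d = 685
  1331a + 121b + 11c + d = 1277
Solving the system yields a = 1, b = 0, c = -5, d = 1.
So p(s) = s³ - 5s + 1.
Check: p(9) = 685. ✓

p(s) = s^3 - 5s + 1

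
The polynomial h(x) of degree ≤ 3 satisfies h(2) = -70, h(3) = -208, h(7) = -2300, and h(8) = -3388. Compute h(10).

Write h(x) = ax^3 + bx^2 + cx + d. Substituting each data point gives a linear system:
  8a + 4b + 2c + d = -70
  27a + 9b + 3c + d = -208
  343a + 49b + 7c + d = -2300
  512a + 64b + 8c + d = -3388
Solving the system yields a = -6, b = -5, c = 1, d = -4.
So h(x) = -6x³ - 5x² + x - 4.
Then h(10) = -6494.

-6494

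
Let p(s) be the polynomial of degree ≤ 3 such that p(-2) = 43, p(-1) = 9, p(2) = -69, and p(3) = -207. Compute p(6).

-1461

Write p(s) = as^3 + bs^2 + cs + d. Substituting each data point gives a linear system:
  -8a + 4b - 2c + d = 43
  -a + b - c + d = 9
  8a + 4b + 2c + d = -69
  27a + 9b + 3c + d = -207
Solving the system yields a = -6, b = -4, c = -4, d = 3.
So p(s) = -6s^3 - 4s^2 - 4s + 3.
Then p(6) = -1461.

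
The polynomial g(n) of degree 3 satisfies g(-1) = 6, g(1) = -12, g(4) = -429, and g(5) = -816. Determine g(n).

Write g(n) = an^3 + bn^2 + cn + d. Substituting each data point gives a linear system:
  -a + b - c + d = 6
  a + b + c + d = -12
  64a + 16b + 4c + d = -429
  125a + 25b + 5c + d = -816
Solving the system yields a = -6, b = -2, c = -3, d = -1.
So g(n) = -6n^3 - 2n^2 - 3n - 1.
Check: g(-1) = 6. ✓

g(n) = -6n^3 - 2n^2 - 3n - 1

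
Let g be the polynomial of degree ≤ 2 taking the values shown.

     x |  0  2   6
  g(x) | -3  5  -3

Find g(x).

g(x) = -x^2 + 6x - 3

Write g(x) = ax^2 + bx + c. Substituting each data point gives a linear system:
  c = -3
  4a + 2b + c = 5
  36a + 6b + c = -3
Solving the system yields a = -1, b = 6, c = -3.
So g(x) = -x^2 + 6x - 3.
Check: g(0) = -3. ✓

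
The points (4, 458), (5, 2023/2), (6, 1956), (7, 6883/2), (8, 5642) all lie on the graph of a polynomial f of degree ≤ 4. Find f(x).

f(x) = x^4 + 3x^3 - (1/2)x^2 + 6x - 6

Using the Lagrange interpolation formula with nodes 4, 5, 6, 7, 8:
  L_0(x) = (x - 5)(x - 6)(x - 7)(x - 8) / 24
  L_1(x) = (x - 4)(x - 6)(x - 7)(x - 8) / -6
  L_2(x) = (x - 4)(x - 5)(x - 7)(x - 8) / 4
  L_3(x) = (x - 4)(x - 5)(x - 6)(x - 8) / -6
  L_4(x) = (x - 4)(x - 5)(x - 6)(x - 7) / 24
Then f(x) = 458·L_0(x) + 2023/2·L_1(x) + 1956·L_2(x) + 6883/2·L_3(x) + 5642·L_4(x).
Expanding and collecting terms gives f(x) = x^4 + 3x^3 - (1/2)x^2 + 6x - 6.
Check: f(5) = 2023/2. ✓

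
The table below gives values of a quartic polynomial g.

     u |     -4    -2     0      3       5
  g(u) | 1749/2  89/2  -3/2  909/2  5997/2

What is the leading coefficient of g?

4

Write g(u) = au^4 + bu^3 + cu^2 + du + e. Substituting each data point gives a linear system:
  256a - 64b + 16c - 4d + e = 1749/2
  16a - 8b + 4c - 2d + e = 89/2
  e = -3/2
  81a + 27b + 9c + 3d + e = 909/2
  625a + 125b + 25c + 5d + e = 5997/2
Solving the system yields a = 4, b = 3, c = 4, d = 5, e = -3/2.
So g(u) = 4u^4 + 3u^3 + 4u^2 + 5u - 3/2.
The leading coefficient is 4.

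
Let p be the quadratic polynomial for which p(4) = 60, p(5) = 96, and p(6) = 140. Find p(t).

p(t) = 4t^2 - 4

Write p(t) = at^2 + bt + c. Substituting each data point gives a linear system:
  16a + 4b + c = 60
  25a + 5b + c = 96
  36a + 6b + c = 140
Solving the system yields a = 4, b = 0, c = -4.
So p(t) = 4t^2 - 4.
Check: p(5) = 96. ✓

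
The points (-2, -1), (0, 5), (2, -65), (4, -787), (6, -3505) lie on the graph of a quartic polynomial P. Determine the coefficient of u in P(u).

Write P(u) = au^4 + bu^3 + cu^2 + du + e. Substituting each data point gives a linear system:
  16a - 8b + 4c - 2d + e = -1
  e = 5
  16a + 8b + 4c + 2d + e = -65
  256a + 64b + 16c + 4d + e = -787
  1296a + 216b + 36c + 6d + e = -3505
Solving the system yields a = -2, b = -4, c = -3/2, d = 0, e = 5.
So P(u) = -2u^4 - 4u^3 - (3/2)u^2 + 5.
The coefficient of u is 0.

0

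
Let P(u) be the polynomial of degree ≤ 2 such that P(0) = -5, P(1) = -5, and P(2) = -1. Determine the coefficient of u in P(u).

-2

Write P(u) = au^2 + bu + c. Substituting each data point gives a linear system:
  c = -5
  a + b + c = -5
  4a + 2b + c = -1
Solving the system yields a = 2, b = -2, c = -5.
So P(u) = 2u^2 - 2u - 5.
The coefficient of u is -2.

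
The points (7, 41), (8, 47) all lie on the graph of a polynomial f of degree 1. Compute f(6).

Write f(x) = ax + b. Substituting each data point gives a linear system:
  7a + b = 41
  8a + b = 47
Solving the system yields a = 6, b = -1.
So f(x) = 6x - 1.
Then f(6) = 35.

35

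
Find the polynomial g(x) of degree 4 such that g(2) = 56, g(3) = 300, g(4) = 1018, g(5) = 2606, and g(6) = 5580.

g(x) = 5x^4 - 4x^3 - 2x^2 + 5x + 6

Write g(x) = ax^4 + bx^3 + cx^2 + dx + e. Substituting each data point gives a linear system:
  16a + 8b + 4c + 2d + e = 56
  81a + 27b + 9c + 3d + e = 300
  256a + 64b + 16c + 4d + e = 1018
  625a + 125b + 25c + 5d + e = 2606
  1296a + 216b + 36c + 6d + e = 5580
Solving the system yields a = 5, b = -4, c = -2, d = 5, e = 6.
So g(x) = 5x^4 - 4x^3 - 2x^2 + 5x + 6.
Check: g(2) = 56. ✓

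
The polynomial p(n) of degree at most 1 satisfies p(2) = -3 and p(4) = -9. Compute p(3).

Using the Lagrange interpolation formula with nodes 2, 4:
  L_0(n) = (n - 4) / -2
  L_1(n) = (n - 2) / 2
Then p(n) = -3·L_0(n) - 9·L_1(n).
Expanding and collecting terms gives p(n) = -3n + 3.
Evaluating at n = 3: p(3) = -6.

-6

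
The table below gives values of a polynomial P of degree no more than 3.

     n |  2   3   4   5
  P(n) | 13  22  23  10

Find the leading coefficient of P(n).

Write P(n) = an^3 + bn^2 + cn + d. Substituting each data point gives a linear system:
  8a + 4b + 2c + d = 13
  27a + 9b + 3c + d = 22
  64a + 16b + 4c + d = 23
  125a + 25b + 5c + d = 10
Solving the system yields a = -1, b = 5, c = 3, d = -5.
So P(n) = -n^3 + 5n^2 + 3n - 5.
The leading coefficient is -1.

-1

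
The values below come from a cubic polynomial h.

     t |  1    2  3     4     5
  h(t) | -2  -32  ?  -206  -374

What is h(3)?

-96

On equispaced nodes a degree-3 polynomial has vanishing fourth forward difference, so
  h(1) - 4·h(2) + 6·h(3) - 4·h(4) + h(5) = 0.
Substituting the known values and solving for h(3):
  6·h(3) = -576
  h(3) = -96.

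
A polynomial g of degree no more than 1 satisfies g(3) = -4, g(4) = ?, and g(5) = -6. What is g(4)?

-5

The 2 known points determine the degree-1 polynomial uniquely.
Write g(x) = ax + b. Substituting each data point gives a linear system:
  3a + b = -4
  5a + b = -6
Solving the system yields a = -1, b = -1.
So g(x) = -x - 1.
Then g(4) = -5.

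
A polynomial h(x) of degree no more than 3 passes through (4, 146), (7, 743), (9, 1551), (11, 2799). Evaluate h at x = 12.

3618

Using the Lagrange interpolation formula with nodes 4, 7, 9, 11:
  L_0(x) = (x - 7)(x - 9)(x - 11) / -105
  L_1(x) = (x - 4)(x - 9)(x - 11) / 24
  L_2(x) = (x - 4)(x - 7)(x - 11) / -20
  L_3(x) = (x - 4)(x - 7)(x - 9) / 56
Then h(x) = 146·L_0(x) + 743·L_1(x) + 1551·L_2(x) + 2799·L_3(x).
Expanding and collecting terms gives h(x) = 2x³ + x² + 2x - 6.
Evaluating at x = 12: h(12) = 3618.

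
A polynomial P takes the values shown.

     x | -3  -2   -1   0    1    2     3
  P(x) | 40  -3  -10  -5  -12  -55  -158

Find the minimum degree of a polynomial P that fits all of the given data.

3

Forward differences of the values at x = -3, -2, -1, 0, 1, 2, 3:
  P  : 40  -3  -10  -5  -12  -55  -158
  Δ  : -43  -7  5  -7  -43  -103
  Δ^2: 36  12  -12  -36  -60
  Δ^3: -24  -24  -24  -24
  Δ^4: 0  0  0
  Δ^5: 0  0
  Δ^6: 0
The third differences are constant (-24) and nonzero, while all higher differences vanish, so the minimal degree is 3.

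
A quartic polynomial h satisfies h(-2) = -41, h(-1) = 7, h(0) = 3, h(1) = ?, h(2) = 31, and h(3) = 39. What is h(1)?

On equispaced nodes a degree-4 polynomial has vanishing fifth forward difference, so
  - h(-2) + 5·h(-1) - 10·h(0) + 10·h(1) - 5·h(2) + h(3) = 0.
Substituting the known values and solving for h(1):
  10·h(1) = 70
  h(1) = 7.

7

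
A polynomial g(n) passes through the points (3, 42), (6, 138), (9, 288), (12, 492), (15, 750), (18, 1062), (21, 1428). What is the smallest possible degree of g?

2

Forward differences of the values at n = 3, 6, 9, 12, 15, 18, 21:
  g  : 42  138  288  492  750  1062  1428
  Δ  : 96  150  204  258  312  366
  Δ^2: 54  54  54  54  54
  Δ^3: 0  0  0  0
  Δ^4: 0  0  0
  Δ^5: 0  0
  Δ^6: 0
The second differences are constant (54) and nonzero, while all higher differences vanish, so the minimal degree is 2.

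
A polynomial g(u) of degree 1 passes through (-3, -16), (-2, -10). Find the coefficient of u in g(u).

Write g(u) = au + b. Substituting each data point gives a linear system:
  -3a + b = -16
  -2a + b = -10
Solving the system yields a = 6, b = 2.
So g(u) = 6u + 2.
The leading coefficient is 6.

6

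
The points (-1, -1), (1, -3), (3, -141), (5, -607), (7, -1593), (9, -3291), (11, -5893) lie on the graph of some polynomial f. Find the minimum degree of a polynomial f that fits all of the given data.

3

Forward differences of the values at u = -1, 1, 3, 5, 7, 9, 11:
  f  : -1  -3  -141  -607  -1593  -3291  -5893
  Δ  : -2  -138  -466  -986  -1698  -2602
  Δ^2: -136  -328  -520  -712  -904
  Δ^3: -192  -192  -192  -192
  Δ^4: 0  0  0
  Δ^5: 0  0
  Δ^6: 0
The third differences are constant (-192) and nonzero, while all higher differences vanish, so the minimal degree is 3.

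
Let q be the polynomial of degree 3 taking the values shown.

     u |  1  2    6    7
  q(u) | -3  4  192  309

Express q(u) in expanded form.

q(u) = u^3 - u^2 + 3u - 6

Write q(u) = au^3 + bu^2 + cu + d. Substituting each data point gives a linear system:
  a + b + c + d = -3
  8a + 4b + 2c + d = 4
  216a + 36b + 6c + d = 192
  343a + 49b + 7c + d = 309
Solving the system yields a = 1, b = -1, c = 3, d = -6.
So q(u) = u^3 - u^2 + 3u - 6.
Check: q(7) = 309. ✓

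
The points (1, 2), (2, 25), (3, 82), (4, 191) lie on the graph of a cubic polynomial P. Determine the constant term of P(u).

-5

Write P(u) = au^3 + bu^2 + cu + d. Substituting each data point gives a linear system:
  a + b + c + d = 2
  8a + 4b + 2c + d = 25
  27a + 9b + 3c + d = 82
  64a + 16b + 4c + d = 191
Solving the system yields a = 3, b = -1, c = 5, d = -5.
So P(u) = 3u^3 - u^2 + 5u - 5.
The constant term is -5.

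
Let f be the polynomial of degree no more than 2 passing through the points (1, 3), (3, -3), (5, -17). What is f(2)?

1

Write f(s) = as^2 + bs + c. Substituting each data point gives a linear system:
  a + b + c = 3
  9a + 3b + c = -3
  25a + 5b + c = -17
Solving the system yields a = -1, b = 1, c = 3.
So f(s) = -s^2 + s + 3.
Then f(2) = 1.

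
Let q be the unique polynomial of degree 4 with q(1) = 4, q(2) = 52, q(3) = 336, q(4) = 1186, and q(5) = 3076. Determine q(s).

Write q(s) = as^4 + bs^3 + cs^2 + ds + e. Substituting each data point gives a linear system:
  a + b + c + d + e = 4
  16a + 8b + 4c + 2d + e = 52
  81a + 27b + 9c + 3d + e = 336
  256a + 64b + 16c + 4d + e = 1186
  625a + 125b + 25c + 5d + e = 3076
Solving the system yields a = 6, b = -5, c = -2, d = -1, e = 6.
So q(s) = 6s^4 - 5s^3 - 2s^2 - s + 6.
Check: q(1) = 4. ✓

q(s) = 6s^4 - 5s^3 - 2s^2 - s + 6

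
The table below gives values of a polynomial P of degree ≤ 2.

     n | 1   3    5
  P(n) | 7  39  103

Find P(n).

P(n) = 4n^2 + 3

Write P(n) = an^2 + bn + c. Substituting each data point gives a linear system:
  a + b + c = 7
  9a + 3b + c = 39
  25a + 5b + c = 103
Solving the system yields a = 4, b = 0, c = 3.
So P(n) = 4n² + 3.
Check: P(5) = 103. ✓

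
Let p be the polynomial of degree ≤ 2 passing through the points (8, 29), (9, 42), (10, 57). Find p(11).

Write p(u) = au^2 + bu + c. Substituting each data point gives a linear system:
  64a + 8b + c = 29
  81a + 9b + c = 42
  100a + 10b + c = 57
Solving the system yields a = 1, b = -4, c = -3.
So p(u) = u² - 4u - 3.
Then p(11) = 74.

74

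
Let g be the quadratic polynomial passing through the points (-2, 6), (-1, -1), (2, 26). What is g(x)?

g(x) = 4x^2 + 5x

Using the Lagrange interpolation formula with nodes -2, -1, 2:
  L_0(x) = (x + 1)(x - 2) / 4
  L_1(x) = (x + 2)(x - 2) / -3
  L_2(x) = (x + 2)(x + 1) / 12
Then g(x) = 6·L_0(x) - 1·L_1(x) + 26·L_2(x).
Expanding and collecting terms gives g(x) = 4x² + 5x.
Check: g(-2) = 6. ✓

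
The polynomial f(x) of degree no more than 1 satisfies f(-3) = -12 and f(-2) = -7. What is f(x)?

f(x) = 5x + 3

Write f(x) = ax + b. Substituting each data point gives a linear system:
  -3a + b = -12
  -2a + b = -7
Solving the system yields a = 5, b = 3.
So f(x) = 5x + 3.
Check: f(-3) = -12. ✓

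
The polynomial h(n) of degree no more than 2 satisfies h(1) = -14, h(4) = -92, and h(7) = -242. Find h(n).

Write h(n) = an^2 + bn + c. Substituting each data point gives a linear system:
  a + b + c = -14
  16a + 4b + c = -92
  49a + 7b + c = -242
Solving the system yields a = -4, b = -6, c = -4.
So h(n) = -4n^2 - 6n - 4.
Check: h(7) = -242. ✓

h(n) = -4n^2 - 6n - 4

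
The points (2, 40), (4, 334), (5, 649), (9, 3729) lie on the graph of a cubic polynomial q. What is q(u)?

q(u) = 5u^3 + u^2 + u - 6

Write q(u) = au^3 + bu^2 + cu + d. Substituting each data point gives a linear system:
  8a + 4b + 2c + d = 40
  64a + 16b + 4c + d = 334
  125a + 25b + 5c + d = 649
  729a + 81b + 9c + d = 3729
Solving the system yields a = 5, b = 1, c = 1, d = -6.
So q(u) = 5u³ + u² + u - 6.
Check: q(5) = 649. ✓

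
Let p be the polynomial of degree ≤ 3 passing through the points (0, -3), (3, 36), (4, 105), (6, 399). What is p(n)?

p(n) = 2n^3 - 5n - 3

Write p(n) = an^3 + bn^2 + cn + d. Substituting each data point gives a linear system:
  d = -3
  27a + 9b + 3c + d = 36
  64a + 16b + 4c + d = 105
  216a + 36b + 6c + d = 399
Solving the system yields a = 2, b = 0, c = -5, d = -3.
So p(n) = 2n^3 - 5n - 3.
Check: p(0) = -3. ✓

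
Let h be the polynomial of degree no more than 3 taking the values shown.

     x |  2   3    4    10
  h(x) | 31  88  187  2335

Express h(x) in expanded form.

h(x) = 2x^3 + 3x^2 + 4x - 5

Write h(x) = ax^3 + bx^2 + cx + d. Substituting each data point gives a linear system:
  8a + 4b + 2c + d = 31
  27a + 9b + 3c + d = 88
  64a + 16b + 4c + d = 187
  1000a + 100b + 10c + d = 2335
Solving the system yields a = 2, b = 3, c = 4, d = -5.
So h(x) = 2x³ + 3x² + 4x - 5.
Check: h(4) = 187. ✓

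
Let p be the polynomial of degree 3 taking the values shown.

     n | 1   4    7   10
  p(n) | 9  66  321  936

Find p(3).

33

Write p(n) = an^3 + bn^2 + cn + d. Substituting each data point gives a linear system:
  a + b + c + d = 9
  64a + 16b + 4c + d = 66
  343a + 49b + 7c + d = 321
  1000a + 100b + 10c + d = 936
Solving the system yields a = 1, b = -1, c = 3, d = 6.
So p(n) = n^3 - n^2 + 3n + 6.
Then p(3) = 33.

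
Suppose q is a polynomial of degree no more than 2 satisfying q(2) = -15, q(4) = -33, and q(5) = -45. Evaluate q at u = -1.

Using the Lagrange interpolation formula with nodes 2, 4, 5:
  L_0(u) = (u - 4)(u - 5) / 6
  L_1(u) = (u - 2)(u - 5) / -2
  L_2(u) = (u - 2)(u - 4) / 3
Then q(u) = -15·L_0(u) - 33·L_1(u) - 45·L_2(u).
Expanding and collecting terms gives q(u) = -u^2 - 3u - 5.
Evaluating at u = -1: q(-1) = -3.

-3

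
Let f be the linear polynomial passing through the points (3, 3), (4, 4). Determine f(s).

Using the Lagrange interpolation formula with nodes 3, 4:
  L_0(s) = (s - 4) / -1
  L_1(s) = (s - 3) / 1
Then f(s) = 3·L_0(s) + 4·L_1(s).
Expanding and collecting terms gives f(s) = s.
Check: f(4) = 4. ✓

f(s) = s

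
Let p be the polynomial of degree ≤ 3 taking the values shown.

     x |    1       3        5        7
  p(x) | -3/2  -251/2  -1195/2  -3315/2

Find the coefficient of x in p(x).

-3

Write p(x) = ax^3 + bx^2 + cx + d. Substituting each data point gives a linear system:
  a + b + c + d = -3/2
  27a + 9b + 3c + d = -251/2
  125a + 25b + 5c + d = -1195/2
  343a + 49b + 7c + d = -3315/2
Solving the system yields a = -5, b = 3/2, c = -3, d = 5.
So p(x) = -5x^3 + (3/2)x^2 - 3x + 5.
The coefficient of x is -3.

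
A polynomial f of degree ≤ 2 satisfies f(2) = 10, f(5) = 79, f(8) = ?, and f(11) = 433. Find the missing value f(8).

On equispaced nodes a degree-2 polynomial has vanishing third forward difference, so
  - f(2) + 3·f(5) - 3·f(8) + f(11) = 0.
Substituting the known values and solving for f(8):
  -3·f(8) = -660
  f(8) = 220.

220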